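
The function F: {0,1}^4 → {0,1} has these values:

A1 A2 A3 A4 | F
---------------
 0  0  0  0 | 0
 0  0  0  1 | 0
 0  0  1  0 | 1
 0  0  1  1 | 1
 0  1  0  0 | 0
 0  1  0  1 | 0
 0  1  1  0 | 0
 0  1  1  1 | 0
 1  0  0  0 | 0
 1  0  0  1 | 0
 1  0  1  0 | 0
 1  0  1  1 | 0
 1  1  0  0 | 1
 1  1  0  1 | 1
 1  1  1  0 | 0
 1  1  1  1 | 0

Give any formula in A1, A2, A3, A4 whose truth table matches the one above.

F(A1, A2, A3, A4) = (((((A1' · A2') · A3) · A4') + (((A1' · A2') · A3) · A4)) + (((A1 · A2) · A3') · A4')) + (((A1 · A2) · A3') · A4)

F=1 on 4 inputs: (0,0,1,0), (0,0,1,1), (1,1,0,0), (1,1,0,1). Reading each as a conjunction of literals (¬A1·¬A2·A3·¬A4, ¬A1·¬A2·A3·A4, A1·A2·¬A3·¬A4, A1·A2·¬A3·A4) and taking the OR gives the canonical DNF.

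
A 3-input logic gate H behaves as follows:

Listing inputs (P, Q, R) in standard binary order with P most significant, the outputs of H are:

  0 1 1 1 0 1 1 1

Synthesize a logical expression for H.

H(P, Q, R) = ~(((~P & ~Q) & ~R) | ((P & ~Q) & ~R))

There are just 2 zero rows: (0,0,0), (1,0,0). Their minterms are ¬P·¬Q·¬R, P·¬Q·¬R; the OR of those covers precisely the 0-outputs, and negating it yields H.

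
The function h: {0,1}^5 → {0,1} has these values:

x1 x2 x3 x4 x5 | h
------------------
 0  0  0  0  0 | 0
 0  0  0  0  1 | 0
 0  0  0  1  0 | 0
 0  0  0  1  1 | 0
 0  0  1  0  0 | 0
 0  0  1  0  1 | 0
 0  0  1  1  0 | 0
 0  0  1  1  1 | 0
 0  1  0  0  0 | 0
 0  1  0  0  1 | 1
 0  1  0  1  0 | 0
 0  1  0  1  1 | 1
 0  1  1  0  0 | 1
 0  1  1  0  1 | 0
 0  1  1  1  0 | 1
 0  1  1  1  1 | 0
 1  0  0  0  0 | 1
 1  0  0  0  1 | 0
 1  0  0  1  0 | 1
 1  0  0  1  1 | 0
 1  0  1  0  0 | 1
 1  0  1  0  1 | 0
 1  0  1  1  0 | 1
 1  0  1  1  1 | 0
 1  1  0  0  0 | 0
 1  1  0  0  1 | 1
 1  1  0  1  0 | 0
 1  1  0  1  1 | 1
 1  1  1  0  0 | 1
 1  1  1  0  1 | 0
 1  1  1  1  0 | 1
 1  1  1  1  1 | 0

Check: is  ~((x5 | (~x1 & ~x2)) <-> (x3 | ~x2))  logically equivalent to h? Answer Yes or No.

Yes

Test each input against both h and the formula:
  x1=0, x2=0, x3=0, x4=0, x5=0: formula gives 0, h = 0 ✓
  x1=0, x2=0, x3=0, x4=0, x5=1: formula gives 0, h = 0 ✓
  x1=0, x2=0, x3=0, x4=1, x5=0: formula gives 0, h = 0 ✓
  x1=0, x2=0, x3=0, x4=1, x5=1: formula gives 0, h = 0 ✓
  …and likewise for the remaining 28 rows.
Every row agrees, so the formula is equivalent.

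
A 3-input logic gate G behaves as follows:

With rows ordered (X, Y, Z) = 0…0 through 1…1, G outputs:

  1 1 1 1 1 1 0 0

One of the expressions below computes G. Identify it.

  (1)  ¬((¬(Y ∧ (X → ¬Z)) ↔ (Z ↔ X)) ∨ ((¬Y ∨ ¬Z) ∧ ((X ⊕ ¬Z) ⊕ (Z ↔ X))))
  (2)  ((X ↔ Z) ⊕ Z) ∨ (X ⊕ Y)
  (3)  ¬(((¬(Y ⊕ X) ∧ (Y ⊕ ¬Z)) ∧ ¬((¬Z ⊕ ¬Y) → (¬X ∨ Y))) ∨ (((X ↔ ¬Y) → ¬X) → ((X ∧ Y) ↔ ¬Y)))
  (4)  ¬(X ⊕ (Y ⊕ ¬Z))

2

(1): at (0,0,0) it gives 0, but G = 1 — eliminated.
(3): at (0,1,0) it gives 0, but G = 1 — eliminated.
(4): at (0,0,0) it gives 0, but G = 1 — eliminated.
Only (2) survives; checking it on all 8 rows confirms it matches G.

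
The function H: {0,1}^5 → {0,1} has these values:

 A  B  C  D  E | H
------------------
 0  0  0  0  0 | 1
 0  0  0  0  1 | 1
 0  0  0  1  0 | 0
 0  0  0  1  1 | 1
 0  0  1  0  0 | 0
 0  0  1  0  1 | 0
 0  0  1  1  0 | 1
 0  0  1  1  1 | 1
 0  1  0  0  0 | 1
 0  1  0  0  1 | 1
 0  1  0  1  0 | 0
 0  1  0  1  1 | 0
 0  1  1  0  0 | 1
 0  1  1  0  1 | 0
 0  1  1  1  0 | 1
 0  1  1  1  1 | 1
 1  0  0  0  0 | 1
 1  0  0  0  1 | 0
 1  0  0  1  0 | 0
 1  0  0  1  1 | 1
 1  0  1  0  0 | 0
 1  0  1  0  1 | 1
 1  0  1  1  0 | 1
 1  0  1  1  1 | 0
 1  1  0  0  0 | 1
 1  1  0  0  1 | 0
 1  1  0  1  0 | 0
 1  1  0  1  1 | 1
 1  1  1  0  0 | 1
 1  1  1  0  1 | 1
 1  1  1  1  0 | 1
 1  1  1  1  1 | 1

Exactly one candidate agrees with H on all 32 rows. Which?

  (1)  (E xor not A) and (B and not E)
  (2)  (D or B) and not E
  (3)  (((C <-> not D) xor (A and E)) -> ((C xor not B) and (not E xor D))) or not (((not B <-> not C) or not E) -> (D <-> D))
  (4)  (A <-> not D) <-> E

(1) fails at (0,0,0,0,0): the formula yields 0, H is 1.
(2) fails at (0,0,0,0,0): the formula yields 0, H is 1.
(4) fails at (0,0,0,0,1): the formula yields 0, H is 1.
That leaves (3). Evaluating it on every row reproduces the table of H exactly.

3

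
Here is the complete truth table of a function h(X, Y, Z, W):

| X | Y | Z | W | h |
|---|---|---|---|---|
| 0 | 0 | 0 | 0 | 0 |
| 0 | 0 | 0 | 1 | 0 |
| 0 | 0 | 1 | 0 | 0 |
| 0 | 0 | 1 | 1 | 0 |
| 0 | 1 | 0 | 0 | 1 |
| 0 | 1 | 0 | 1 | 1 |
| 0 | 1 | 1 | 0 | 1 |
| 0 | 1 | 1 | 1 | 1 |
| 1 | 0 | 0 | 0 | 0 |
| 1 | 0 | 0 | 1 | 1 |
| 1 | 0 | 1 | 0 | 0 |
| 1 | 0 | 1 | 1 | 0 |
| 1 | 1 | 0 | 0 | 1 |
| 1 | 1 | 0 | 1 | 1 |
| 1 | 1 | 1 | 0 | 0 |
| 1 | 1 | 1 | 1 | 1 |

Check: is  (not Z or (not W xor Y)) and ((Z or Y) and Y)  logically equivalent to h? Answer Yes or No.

No

Test each input against both h and the formula:
  X=0, Y=0, Z=0, W=0: formula gives 0, h = 0 ✓
  X=0, Y=0, Z=0, W=1: formula gives 0, h = 0 ✓
  X=0, Y=0, Z=1, W=0: formula gives 0, h = 0 ✓
  X=0, Y=0, Z=1, W=1: formula gives 0, h = 0 ✓
  …
  X=0, Y=1, Z=1, W=0: formula gives 0, but h = 1 ✗
Since they disagree at (0,1,1,0), the expression is not a correct formula for h.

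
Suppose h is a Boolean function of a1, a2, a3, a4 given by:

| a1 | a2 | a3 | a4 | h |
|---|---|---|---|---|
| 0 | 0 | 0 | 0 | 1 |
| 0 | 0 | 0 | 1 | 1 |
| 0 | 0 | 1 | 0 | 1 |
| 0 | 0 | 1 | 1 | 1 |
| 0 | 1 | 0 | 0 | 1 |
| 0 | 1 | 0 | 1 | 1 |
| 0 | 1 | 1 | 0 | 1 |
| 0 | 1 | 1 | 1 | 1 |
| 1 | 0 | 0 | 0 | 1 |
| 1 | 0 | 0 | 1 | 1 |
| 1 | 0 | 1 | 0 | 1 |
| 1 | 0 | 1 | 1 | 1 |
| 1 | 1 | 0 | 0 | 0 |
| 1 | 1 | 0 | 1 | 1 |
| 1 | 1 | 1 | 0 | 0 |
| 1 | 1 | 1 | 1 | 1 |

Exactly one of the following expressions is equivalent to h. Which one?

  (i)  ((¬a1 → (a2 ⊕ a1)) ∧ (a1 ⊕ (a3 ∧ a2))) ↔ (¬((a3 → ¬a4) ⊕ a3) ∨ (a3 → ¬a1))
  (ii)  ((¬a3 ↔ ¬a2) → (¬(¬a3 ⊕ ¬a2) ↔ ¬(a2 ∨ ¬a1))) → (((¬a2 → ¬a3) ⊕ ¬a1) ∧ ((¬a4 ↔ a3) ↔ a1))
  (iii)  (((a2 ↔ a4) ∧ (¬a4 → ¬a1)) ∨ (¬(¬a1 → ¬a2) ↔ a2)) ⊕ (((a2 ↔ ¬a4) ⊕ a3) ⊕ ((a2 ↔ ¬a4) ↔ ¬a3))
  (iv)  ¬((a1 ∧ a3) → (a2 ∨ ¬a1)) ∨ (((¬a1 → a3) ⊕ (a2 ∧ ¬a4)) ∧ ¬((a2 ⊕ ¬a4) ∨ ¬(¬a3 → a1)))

(i): at (0,0,0,0) it gives 0, but h = 1 — eliminated.
(ii): at (0,0,1,0) it gives 0, but h = 1 — eliminated.
(iv): at (0,0,0,0) it gives 0, but h = 1 — eliminated.
Only (iii) survives; checking it on all 16 rows confirms it matches h.

iii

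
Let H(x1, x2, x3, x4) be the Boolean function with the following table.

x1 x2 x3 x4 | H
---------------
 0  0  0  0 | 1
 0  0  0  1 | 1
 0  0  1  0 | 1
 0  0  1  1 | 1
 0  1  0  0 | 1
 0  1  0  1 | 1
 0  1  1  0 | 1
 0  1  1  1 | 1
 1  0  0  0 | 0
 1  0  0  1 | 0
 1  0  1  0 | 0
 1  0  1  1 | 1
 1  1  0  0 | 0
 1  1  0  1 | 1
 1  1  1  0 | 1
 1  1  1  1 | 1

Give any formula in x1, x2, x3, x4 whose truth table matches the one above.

H(x1, x2, x3, x4) = ~((((((x1 & ~x2) & ~x3) & ~x4) | (((x1 & ~x2) & ~x3) & x4)) | (((x1 & ~x2) & x3) & ~x4)) | (((x1 & x2) & ~x3) & ~x4))

H is 0 on only 4 rows — (1,0,0,0), (1,0,0,1), (1,0,1,0), (1,1,0,0). Writing each as a minterm (x1·¬x2·¬x3·¬x4, x1·¬x2·¬x3·x4, x1·¬x2·x3·¬x4, x1·x2·¬x3·¬x4) and OR-ing them characterizes exactly where H=0, so H is the negation of that disjunction.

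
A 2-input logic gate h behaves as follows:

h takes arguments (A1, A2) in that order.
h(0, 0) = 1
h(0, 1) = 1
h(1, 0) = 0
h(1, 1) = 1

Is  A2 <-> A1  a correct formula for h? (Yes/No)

No

Test each input against both h and the formula:
  A1=0, A2=0: formula gives 1, h = 1 ✓
  A1=0, A2=1: formula gives 0, but h = 1 ✗
Row (0,1) is a counterexample, so the formula is not equivalent to h.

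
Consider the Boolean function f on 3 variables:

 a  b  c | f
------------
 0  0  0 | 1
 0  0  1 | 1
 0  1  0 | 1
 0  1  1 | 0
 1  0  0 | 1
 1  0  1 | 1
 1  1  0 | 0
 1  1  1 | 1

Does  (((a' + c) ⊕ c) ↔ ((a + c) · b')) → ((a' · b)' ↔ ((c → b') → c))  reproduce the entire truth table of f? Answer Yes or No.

Yes

Evaluate (((a' + c) ⊕ c) ↔ ((a + c) · b')) → ((a' · b)' ↔ ((c → b') → c)) on each row and compare to f:
  a=0, b=0, c=0: formula gives 1, f = 1 ✓
  a=0, b=0, c=1: formula gives 1, f = 1 ✓
  a=0, b=1, c=0: formula gives 1, f = 1 ✓
  a=0, b=1, c=1: formula gives 0, f = 0 ✓
  a=1, b=0, c=0: formula gives 1, f = 1 ✓
  … (the remaining 3 rows also agree.)
No disagreement on any input; they are logically equivalent.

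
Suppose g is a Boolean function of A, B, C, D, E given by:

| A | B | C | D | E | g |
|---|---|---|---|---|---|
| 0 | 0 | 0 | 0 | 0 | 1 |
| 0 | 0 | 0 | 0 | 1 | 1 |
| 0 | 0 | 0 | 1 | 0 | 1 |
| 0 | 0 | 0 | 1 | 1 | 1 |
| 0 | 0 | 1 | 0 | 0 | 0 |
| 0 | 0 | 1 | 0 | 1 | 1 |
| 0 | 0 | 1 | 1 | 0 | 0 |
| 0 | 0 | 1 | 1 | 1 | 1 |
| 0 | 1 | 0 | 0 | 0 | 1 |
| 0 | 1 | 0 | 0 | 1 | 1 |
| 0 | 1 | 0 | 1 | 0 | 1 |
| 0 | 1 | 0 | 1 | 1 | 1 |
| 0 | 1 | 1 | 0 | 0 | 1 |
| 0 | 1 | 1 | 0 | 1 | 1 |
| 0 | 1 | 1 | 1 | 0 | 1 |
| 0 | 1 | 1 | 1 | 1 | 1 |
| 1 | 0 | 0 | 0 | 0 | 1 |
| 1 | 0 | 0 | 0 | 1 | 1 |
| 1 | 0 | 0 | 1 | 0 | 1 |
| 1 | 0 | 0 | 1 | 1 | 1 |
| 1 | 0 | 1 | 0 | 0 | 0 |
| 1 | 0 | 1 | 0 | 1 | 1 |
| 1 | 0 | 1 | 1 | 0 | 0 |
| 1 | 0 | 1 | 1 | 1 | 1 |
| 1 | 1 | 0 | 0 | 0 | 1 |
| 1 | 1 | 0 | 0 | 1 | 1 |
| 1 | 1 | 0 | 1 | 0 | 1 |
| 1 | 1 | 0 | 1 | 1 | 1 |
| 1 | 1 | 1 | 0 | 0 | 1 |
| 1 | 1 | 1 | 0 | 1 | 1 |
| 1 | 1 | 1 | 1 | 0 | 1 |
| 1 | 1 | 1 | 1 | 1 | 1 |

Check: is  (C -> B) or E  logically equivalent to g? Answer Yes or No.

Check the formula against g row by row:
  A=0, B=0, C=0, D=0, E=0: formula gives 1, g = 1 ✓
  A=0, B=0, C=0, D=0, E=1: formula gives 1, g = 1 ✓
  A=0, B=0, C=0, D=1, E=0: formula gives 1, g = 1 ✓
  A=0, B=0, C=0, D=1, E=1: formula gives 1, g = 1 ✓
  … (the remaining 28 rows also agree.)
Every row agrees, so the formula is equivalent.

Yes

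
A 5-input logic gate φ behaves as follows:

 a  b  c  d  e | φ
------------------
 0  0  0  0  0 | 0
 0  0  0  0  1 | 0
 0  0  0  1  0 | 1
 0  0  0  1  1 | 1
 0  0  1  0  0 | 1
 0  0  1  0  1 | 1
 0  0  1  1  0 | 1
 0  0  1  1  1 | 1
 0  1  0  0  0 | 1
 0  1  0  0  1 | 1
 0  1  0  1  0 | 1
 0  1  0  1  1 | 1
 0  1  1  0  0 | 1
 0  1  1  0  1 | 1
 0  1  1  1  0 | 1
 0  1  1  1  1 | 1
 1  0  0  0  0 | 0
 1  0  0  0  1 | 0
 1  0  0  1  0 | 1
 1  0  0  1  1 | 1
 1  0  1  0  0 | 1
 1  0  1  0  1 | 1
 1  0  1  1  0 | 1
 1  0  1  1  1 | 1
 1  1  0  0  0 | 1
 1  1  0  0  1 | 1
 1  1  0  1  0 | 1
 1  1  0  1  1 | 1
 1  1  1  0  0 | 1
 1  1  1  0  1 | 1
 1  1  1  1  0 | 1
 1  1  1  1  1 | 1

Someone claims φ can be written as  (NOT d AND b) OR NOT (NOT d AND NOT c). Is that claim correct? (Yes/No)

Test each input against both φ and the formula:
  a=0, b=0, c=0, d=0, e=0: formula gives 0, φ = 0 ✓
  a=0, b=0, c=0, d=0, e=1: formula gives 0, φ = 0 ✓
  a=0, b=0, c=0, d=1, e=0: formula gives 1, φ = 1 ✓
  a=0, b=0, c=0, d=1, e=1: formula gives 1, φ = 1 ✓
  … (the remaining 28 rows also agree.)
Every row agrees, so the formula is equivalent.

Yes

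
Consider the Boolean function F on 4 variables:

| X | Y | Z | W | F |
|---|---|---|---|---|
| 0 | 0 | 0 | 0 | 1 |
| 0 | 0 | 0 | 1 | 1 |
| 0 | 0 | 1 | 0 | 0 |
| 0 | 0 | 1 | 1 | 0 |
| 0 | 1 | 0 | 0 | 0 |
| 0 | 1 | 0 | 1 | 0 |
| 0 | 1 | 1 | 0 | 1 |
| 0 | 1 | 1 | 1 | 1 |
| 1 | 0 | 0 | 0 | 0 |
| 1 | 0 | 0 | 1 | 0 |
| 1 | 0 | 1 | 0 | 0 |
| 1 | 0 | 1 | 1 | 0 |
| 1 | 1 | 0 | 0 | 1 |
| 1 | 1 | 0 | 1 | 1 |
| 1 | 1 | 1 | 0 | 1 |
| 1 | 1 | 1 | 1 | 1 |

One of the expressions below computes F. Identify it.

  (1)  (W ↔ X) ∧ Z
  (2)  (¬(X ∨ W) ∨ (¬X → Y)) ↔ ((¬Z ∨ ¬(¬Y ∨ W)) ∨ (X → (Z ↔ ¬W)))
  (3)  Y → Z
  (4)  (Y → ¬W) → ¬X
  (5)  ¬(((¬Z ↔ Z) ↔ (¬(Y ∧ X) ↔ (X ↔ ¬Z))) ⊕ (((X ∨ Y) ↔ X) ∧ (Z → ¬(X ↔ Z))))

(1) fails at (0,0,0,0): the formula yields 0, F is 1.
(2) fails at (0,0,0,1): the formula yields 0, F is 1.
(3) fails at (0,0,1,0): the formula yields 1, F is 0.
(4) fails at (0,0,1,0): the formula yields 1, F is 0.
That leaves (5). Evaluating it on every row reproduces the table of F exactly.

5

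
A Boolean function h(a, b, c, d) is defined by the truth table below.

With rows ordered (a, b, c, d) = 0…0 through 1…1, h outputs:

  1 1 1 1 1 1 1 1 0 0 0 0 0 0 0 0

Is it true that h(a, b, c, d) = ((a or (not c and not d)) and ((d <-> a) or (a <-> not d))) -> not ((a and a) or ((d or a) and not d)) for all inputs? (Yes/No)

Yes

Evaluate ((a or (not c and not d)) and ((d <-> a) or (a <-> not d))) -> not ((a and a) or ((d or a) and not d)) on each row and compare to h:
  a=0, b=0, c=0, d=0: formula gives 1, h = 1 ✓
  a=0, b=0, c=0, d=1: formula gives 1, h = 1 ✓
  a=0, b=0, c=1, d=0: formula gives 1, h = 1 ✓
  a=0, b=0, c=1, d=1: formula gives 1, h = 1 ✓
  … (the remaining 12 rows also agree.)
Every row agrees, so the formula is equivalent.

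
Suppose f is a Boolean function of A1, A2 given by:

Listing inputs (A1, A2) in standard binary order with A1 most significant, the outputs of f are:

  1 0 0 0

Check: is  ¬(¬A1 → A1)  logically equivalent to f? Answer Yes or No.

Test each input against both f and the formula:
  A1=0, A2=0: formula gives 1, f = 1 ✓
  A1=0, A2=1: formula gives 1, but f = 0 ✗
Row (0,1) is a counterexample, so the formula is not equivalent to f.

No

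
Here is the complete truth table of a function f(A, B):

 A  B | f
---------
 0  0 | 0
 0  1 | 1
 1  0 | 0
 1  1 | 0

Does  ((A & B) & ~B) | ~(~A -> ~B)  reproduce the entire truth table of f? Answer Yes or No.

Evaluate ((A & B) & ~B) | ~(~A -> ~B) on each row and compare to f:
  A=0, B=0: formula gives 0, f = 0 ✓
  A=0, B=1: formula gives 1, f = 1 ✓
  A=1, B=0: formula gives 0, f = 0 ✓
  A=1, B=1: formula gives 0, f = 0 ✓
Every row agrees, so the formula is equivalent.

Yes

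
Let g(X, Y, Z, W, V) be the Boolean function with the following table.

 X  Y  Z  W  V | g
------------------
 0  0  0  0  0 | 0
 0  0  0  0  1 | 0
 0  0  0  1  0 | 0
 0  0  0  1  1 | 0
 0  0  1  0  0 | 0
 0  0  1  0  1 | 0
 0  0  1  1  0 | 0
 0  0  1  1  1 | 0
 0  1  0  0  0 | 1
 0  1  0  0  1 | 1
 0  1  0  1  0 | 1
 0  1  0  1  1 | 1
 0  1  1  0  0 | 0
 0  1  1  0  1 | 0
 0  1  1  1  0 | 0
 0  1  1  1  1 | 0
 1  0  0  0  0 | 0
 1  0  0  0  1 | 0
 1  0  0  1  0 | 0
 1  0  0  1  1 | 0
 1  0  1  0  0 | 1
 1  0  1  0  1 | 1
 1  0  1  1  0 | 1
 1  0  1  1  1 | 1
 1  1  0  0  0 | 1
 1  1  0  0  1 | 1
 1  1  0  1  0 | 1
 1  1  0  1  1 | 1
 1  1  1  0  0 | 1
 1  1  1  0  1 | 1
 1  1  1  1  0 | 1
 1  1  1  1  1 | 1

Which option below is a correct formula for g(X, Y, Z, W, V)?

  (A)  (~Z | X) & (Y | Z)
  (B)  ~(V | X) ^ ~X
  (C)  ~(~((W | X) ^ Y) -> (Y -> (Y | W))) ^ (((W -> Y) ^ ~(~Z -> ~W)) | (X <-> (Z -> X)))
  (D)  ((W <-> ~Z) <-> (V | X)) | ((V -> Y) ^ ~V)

A

(B): at (0,0,0,0,1) it gives 1, but g = 0 — eliminated.
(C): at (0,0,0,0,0) it gives 1, but g = 0 — eliminated.
(D): at (0,0,0,0,0) it gives 1, but g = 0 — eliminated.
Only (A) survives; checking it on all 32 rows confirms it matches g.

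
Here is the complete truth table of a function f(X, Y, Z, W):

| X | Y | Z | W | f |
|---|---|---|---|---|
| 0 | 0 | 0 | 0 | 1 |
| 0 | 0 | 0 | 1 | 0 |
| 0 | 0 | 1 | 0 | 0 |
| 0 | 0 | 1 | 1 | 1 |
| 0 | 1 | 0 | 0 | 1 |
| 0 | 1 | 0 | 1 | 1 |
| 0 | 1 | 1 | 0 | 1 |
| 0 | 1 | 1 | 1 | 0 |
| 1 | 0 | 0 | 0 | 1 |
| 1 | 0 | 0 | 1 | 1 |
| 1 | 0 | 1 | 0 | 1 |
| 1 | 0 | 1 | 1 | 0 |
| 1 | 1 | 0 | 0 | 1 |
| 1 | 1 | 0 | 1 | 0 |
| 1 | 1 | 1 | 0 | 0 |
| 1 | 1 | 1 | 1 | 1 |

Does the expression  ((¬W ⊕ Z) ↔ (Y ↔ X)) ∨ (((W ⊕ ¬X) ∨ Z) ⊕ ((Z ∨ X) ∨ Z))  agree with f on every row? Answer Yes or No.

Evaluate ((¬W ⊕ Z) ↔ (Y ↔ X)) ∨ (((W ⊕ ¬X) ∨ Z) ⊕ ((Z ∨ X) ∨ Z)) on each row and compare to f:
  X=0, Y=0, Z=0, W=0: formula gives 1, f = 1 ✓
  X=0, Y=0, Z=0, W=1: formula gives 0, f = 0 ✓
  X=0, Y=0, Z=1, W=0: formula gives 0, f = 0 ✓
  X=0, Y=0, Z=1, W=1: formula gives 1, f = 1 ✓
  … (the remaining 12 rows also agree.)
All 16 rows match — the expression computes f exactly.

Yes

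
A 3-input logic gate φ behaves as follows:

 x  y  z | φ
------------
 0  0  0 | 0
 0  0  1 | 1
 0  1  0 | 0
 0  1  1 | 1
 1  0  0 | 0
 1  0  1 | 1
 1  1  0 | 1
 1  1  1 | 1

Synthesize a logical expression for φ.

There are just 3 zero rows: (0,0,0), (0,1,0), (1,0,0). Their minterms are ¬x·¬y·¬z, ¬x·y·¬z, x·¬y·¬z; the OR of those covers precisely the 0-outputs, and negating it yields φ.

φ(x, y, z) = NOT ((((NOT x AND NOT y) AND NOT z) OR ((NOT x AND y) AND NOT z)) OR ((x AND NOT y) AND NOT z))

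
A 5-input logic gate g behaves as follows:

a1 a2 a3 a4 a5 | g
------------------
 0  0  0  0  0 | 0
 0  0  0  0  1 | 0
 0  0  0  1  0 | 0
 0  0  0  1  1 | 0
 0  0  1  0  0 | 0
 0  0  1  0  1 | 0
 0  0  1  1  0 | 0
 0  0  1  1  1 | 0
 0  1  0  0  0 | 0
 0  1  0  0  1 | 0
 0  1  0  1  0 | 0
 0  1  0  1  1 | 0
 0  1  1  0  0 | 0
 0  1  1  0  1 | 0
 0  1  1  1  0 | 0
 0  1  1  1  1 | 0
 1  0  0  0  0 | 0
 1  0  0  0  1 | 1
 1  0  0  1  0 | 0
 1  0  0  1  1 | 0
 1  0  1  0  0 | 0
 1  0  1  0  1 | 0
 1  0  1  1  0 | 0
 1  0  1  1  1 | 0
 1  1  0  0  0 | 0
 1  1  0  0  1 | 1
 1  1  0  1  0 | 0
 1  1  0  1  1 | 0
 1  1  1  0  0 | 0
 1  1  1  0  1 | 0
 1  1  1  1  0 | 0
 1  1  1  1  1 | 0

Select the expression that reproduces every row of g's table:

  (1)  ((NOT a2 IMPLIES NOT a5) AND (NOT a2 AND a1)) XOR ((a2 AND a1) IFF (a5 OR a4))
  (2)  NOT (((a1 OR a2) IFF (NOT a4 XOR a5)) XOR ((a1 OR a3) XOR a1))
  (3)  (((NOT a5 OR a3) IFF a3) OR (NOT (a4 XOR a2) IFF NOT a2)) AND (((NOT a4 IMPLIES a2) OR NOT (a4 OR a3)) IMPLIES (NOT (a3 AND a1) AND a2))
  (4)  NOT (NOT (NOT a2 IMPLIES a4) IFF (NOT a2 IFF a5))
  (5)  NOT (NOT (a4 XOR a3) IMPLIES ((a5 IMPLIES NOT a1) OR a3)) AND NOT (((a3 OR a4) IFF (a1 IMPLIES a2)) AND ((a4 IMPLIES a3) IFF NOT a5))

5

(1) fails at (0,0,0,0,0): the formula yields 1, g is 0.
(2) fails at (0,0,0,0,0): the formula yields 1, g is 0.
(3) fails at (0,0,1,0,0): the formula yields 1, g is 0.
(4) fails at (0,0,0,0,0): the formula yields 1, g is 0.
That leaves (5). Evaluating it on every row reproduces the table of g exactly.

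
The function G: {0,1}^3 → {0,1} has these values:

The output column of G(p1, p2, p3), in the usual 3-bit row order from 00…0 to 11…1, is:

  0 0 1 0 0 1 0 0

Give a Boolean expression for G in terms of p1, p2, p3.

Collect the rows where G=1 — (0,1,0), (1,0,1) — and write one minterm per row: ¬p1·p2·¬p3, p1·¬p2·p3. Their union (logical OR) reproduces the table exactly.

G(p1, p2, p3) = ((p1' · p2) · p3') + ((p1 · p2') · p3)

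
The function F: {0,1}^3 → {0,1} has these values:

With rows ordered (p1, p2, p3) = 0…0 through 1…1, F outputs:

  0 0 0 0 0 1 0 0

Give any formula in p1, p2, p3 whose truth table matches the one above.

F(p1, p2, p3) = (p1 AND NOT p2) AND p3

Only row (1,0,1) gives 1. That row's minterm p1·¬p2·p3 is F directly.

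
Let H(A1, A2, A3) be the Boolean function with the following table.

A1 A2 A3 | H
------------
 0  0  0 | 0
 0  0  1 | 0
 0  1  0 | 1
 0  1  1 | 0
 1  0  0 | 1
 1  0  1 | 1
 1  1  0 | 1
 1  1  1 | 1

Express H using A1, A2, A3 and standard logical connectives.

The 0-rows are (0,0,0), (0,0,1), (0,1,1). Take each as a conjunction (¬A1·¬A2·¬A3, ¬A1·¬A2·A3, ¬A1·A2·A3), form their disjunction, and complement — that gives a formula that is 1 everywhere H is.

H(A1, A2, A3) = not ((((not A1 and not A2) and not A3) or ((not A1 and not A2) and A3)) or ((not A1 and A2) and A3))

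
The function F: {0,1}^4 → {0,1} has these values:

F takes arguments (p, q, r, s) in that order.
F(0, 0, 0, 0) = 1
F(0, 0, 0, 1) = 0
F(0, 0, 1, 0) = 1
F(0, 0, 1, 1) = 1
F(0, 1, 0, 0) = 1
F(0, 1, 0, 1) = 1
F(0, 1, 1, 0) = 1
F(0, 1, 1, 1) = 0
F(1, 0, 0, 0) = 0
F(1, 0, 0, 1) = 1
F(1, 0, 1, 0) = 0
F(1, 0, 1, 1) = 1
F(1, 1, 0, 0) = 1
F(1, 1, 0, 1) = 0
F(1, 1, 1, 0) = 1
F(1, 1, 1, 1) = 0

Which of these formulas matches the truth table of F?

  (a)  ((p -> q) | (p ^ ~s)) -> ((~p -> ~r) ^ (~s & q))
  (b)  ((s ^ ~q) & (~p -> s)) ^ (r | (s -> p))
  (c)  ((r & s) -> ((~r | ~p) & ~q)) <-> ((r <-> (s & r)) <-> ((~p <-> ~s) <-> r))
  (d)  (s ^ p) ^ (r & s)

b

(a): at (0,0,0,1) it gives 1, but F = 0 — eliminated.
(c): at (0,0,0,0) it gives 0, but F = 1 — eliminated.
(d): at (0,0,0,0) it gives 0, but F = 1 — eliminated.
Only (b) survives; checking it on all 16 rows confirms it matches F.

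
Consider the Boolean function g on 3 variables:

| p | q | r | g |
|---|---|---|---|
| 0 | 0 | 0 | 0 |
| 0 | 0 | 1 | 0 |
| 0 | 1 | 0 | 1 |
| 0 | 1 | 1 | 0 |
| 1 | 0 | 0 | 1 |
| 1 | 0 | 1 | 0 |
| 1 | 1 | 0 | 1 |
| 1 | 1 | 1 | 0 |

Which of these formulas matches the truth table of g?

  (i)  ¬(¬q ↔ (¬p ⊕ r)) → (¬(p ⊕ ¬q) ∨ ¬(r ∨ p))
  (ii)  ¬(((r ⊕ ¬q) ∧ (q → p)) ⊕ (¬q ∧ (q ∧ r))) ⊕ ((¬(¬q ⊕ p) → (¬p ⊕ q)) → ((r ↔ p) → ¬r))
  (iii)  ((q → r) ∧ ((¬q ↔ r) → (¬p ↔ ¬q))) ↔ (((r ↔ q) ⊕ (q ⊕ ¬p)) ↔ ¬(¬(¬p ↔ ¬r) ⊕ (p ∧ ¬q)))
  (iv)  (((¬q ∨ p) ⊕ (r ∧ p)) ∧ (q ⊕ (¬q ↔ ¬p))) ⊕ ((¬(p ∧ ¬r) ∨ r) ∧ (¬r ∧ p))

(i) fails at (0,0,0): the formula yields 1, g is 0.
(ii) fails at (0,0,0): the formula yields 1, g is 0.
(iv) fails at (0,0,0): the formula yields 1, g is 0.
That leaves (iii). Evaluating it on every row reproduces the table of g exactly.

iii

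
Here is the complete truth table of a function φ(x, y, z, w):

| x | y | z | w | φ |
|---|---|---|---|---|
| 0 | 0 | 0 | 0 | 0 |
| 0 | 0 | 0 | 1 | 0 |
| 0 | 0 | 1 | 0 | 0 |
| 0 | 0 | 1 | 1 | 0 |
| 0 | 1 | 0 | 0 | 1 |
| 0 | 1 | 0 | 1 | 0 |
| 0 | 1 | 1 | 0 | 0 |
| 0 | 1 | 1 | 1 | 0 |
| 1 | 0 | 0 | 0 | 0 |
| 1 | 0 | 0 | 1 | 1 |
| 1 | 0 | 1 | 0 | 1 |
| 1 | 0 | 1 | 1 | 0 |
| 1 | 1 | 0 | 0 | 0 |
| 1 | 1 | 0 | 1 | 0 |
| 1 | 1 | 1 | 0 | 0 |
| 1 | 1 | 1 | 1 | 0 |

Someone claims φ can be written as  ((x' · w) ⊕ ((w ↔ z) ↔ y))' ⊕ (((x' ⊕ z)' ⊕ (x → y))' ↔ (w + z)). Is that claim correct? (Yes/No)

Evaluate ((x' · w) ⊕ ((w ↔ z) ↔ y))' ⊕ (((x' ⊕ z)' ⊕ (x → y))' ↔ (w + z)) on each row and compare to φ:
  x=0, y=0, z=0, w=0: formula gives 0, φ = 0 ✓
  x=0, y=0, z=0, w=1: formula gives 1, but φ = 0 ✗
A single disagreement suffices: at (0,0,0,1) they differ, so the formula does not compute φ.

No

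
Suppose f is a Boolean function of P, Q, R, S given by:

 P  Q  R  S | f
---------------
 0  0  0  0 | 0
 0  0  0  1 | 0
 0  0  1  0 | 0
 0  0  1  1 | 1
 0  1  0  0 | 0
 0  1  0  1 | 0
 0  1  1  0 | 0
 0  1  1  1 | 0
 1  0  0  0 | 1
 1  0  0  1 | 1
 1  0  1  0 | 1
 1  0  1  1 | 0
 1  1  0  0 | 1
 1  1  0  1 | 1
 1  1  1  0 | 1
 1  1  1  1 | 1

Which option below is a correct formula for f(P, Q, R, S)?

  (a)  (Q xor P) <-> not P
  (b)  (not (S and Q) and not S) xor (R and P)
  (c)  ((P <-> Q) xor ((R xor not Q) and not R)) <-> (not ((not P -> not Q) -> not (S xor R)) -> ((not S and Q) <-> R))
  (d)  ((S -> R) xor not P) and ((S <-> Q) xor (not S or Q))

c

(a) disagrees with f on (0,0,1,1) (formula → 0, table → 1); rule it out.
(b) disagrees with f on (0,0,0,0) (formula → 1, table → 0); rule it out.
(d) disagrees with f on (0,0,1,1) (formula → 0, table → 1); rule it out.
Only (c) survives; checking it on all 16 rows confirms it matches f.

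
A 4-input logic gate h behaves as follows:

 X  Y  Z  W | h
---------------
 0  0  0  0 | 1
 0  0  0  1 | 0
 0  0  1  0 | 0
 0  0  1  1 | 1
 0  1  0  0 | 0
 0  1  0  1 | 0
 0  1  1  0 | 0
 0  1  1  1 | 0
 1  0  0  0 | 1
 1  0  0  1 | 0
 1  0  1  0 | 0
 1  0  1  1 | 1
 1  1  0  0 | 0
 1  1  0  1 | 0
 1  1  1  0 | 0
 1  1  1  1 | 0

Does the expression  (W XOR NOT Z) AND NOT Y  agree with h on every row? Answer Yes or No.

Test each input against both h and the formula:
  X=0, Y=0, Z=0, W=0: formula gives 1, h = 1 ✓
  X=0, Y=0, Z=0, W=1: formula gives 0, h = 0 ✓
  X=0, Y=0, Z=1, W=0: formula gives 0, h = 0 ✓
  X=0, Y=0, Z=1, W=1: formula gives 1, h = 1 ✓
  …and likewise for the remaining 12 rows.
All 16 rows match — the expression computes h exactly.

Yes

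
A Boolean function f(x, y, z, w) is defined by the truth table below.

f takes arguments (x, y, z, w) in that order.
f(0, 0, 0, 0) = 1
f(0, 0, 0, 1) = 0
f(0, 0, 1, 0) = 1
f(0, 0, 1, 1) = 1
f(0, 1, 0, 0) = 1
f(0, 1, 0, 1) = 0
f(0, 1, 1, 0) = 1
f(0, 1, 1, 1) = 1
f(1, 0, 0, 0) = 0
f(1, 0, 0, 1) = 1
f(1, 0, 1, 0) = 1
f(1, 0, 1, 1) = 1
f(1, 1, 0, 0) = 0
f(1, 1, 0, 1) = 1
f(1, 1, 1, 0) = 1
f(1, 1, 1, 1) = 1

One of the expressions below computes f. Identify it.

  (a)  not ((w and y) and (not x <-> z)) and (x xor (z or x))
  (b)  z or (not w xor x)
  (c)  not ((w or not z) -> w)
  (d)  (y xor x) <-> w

b

(a): at (0,0,0,0) it gives 0, but f = 1 — eliminated.
(c): at (0,0,1,0) it gives 0, but f = 1 — eliminated.
(d): at (0,0,1,1) it gives 0, but f = 1 — eliminated.
(b) is the remaining candidate, and it agrees with f on all 16 inputs.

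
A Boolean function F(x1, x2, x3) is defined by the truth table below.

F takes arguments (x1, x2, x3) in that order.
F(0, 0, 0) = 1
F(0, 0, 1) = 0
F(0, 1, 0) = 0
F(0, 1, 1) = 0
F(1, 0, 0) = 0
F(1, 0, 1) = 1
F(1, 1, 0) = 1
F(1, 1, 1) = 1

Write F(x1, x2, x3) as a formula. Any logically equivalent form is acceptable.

F(x1, x2, x3) = ((((~x1 & ~x2) & ~x3) | ((x1 & ~x2) & x3)) | ((x1 & x2) & ~x3)) | ((x1 & x2) & x3)

F=1 on 4 inputs: (0,0,0), (1,0,1), (1,1,0), (1,1,1). Reading each as a conjunction of literals (¬x1·¬x2·¬x3, x1·¬x2·x3, x1·x2·¬x3, x1·x2·x3) and taking the OR gives the canonical DNF.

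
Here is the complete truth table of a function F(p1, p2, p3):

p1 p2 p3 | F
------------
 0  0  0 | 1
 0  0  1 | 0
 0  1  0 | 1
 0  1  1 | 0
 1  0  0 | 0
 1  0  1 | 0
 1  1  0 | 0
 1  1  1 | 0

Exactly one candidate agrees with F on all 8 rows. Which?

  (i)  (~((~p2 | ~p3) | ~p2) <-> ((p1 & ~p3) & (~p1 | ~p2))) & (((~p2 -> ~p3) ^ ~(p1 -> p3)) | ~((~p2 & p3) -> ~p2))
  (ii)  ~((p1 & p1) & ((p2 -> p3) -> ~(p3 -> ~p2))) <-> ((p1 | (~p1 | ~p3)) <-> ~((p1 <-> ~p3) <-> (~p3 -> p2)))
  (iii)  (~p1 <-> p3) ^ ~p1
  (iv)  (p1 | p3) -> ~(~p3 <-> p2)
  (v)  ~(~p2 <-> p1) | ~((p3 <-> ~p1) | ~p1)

i

(ii): at (0,0,0) it gives 0, but F = 1 — eliminated.
(iii): at (1,0,0) it gives 1, but F = 0 — eliminated.
(iv): at (0,1,1) it gives 1, but F = 0 — eliminated.
(v): at (0,0,1) it gives 1, but F = 0 — eliminated.
That leaves (i). Evaluating it on every row reproduces the table of F exactly.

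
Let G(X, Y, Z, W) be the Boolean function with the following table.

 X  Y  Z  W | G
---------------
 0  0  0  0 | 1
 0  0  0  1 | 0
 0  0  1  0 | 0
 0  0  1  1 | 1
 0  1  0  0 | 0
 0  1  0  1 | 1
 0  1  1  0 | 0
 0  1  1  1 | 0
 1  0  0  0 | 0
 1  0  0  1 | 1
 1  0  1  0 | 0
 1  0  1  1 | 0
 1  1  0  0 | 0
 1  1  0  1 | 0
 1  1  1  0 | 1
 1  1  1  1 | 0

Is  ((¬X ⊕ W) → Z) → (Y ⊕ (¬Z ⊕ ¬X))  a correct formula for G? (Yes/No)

Test each input against both G and the formula:
  X=0, Y=0, Z=0, W=0: formula gives 1, G = 1 ✓
  X=0, Y=0, Z=0, W=1: formula gives 0, G = 0 ✓
  X=0, Y=0, Z=1, W=0: formula gives 1, but G = 0 ✗
Since they disagree at (0,0,1,0), the expression is not a correct formula for G.

No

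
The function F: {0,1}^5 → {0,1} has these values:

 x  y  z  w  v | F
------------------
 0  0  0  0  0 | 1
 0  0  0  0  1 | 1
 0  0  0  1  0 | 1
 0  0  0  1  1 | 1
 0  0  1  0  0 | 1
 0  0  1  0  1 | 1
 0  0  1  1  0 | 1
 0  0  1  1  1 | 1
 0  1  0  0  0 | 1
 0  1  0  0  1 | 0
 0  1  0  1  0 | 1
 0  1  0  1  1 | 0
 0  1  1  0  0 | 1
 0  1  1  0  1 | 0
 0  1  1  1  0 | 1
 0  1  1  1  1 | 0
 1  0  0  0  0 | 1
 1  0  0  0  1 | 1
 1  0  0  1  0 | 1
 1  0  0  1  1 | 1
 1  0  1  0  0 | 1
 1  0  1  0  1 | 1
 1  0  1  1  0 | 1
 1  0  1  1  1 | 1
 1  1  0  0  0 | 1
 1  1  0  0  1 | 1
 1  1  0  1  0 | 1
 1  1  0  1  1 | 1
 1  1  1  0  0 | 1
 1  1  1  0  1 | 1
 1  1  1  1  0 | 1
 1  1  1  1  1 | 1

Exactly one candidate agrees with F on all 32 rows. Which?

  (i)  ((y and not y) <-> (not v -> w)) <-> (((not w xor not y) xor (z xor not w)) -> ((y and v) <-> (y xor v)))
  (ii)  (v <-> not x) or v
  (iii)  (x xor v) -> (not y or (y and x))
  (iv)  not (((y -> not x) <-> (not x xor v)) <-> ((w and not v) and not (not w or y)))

(i): at (0,0,0,1,0) it gives 0, but F = 1 — eliminated.
(ii): at (0,0,0,0,0) it gives 0, but F = 1 — eliminated.
(iv): at (0,0,0,0,1) it gives 0, but F = 1 — eliminated.
Only (iii) survives; checking it on all 32 rows confirms it matches F.

iii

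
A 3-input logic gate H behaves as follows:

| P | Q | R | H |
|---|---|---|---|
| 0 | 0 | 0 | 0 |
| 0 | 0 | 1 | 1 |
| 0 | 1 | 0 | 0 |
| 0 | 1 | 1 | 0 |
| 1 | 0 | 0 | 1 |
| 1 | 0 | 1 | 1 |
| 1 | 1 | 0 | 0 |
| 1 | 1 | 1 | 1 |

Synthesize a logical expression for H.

The 1-rows are (0,0,1), (1,0,0), (1,0,1), (1,1,1). Each contributes one minterm — ¬P·¬Q·R; P·¬Q·¬R; P·¬Q·R; P·Q·R — and their disjunction is a sum-of-products form of H.

H(P, Q, R) = ((((P' · Q') · R) + ((P · Q') · R')) + ((P · Q') · R)) + ((P · Q) · R)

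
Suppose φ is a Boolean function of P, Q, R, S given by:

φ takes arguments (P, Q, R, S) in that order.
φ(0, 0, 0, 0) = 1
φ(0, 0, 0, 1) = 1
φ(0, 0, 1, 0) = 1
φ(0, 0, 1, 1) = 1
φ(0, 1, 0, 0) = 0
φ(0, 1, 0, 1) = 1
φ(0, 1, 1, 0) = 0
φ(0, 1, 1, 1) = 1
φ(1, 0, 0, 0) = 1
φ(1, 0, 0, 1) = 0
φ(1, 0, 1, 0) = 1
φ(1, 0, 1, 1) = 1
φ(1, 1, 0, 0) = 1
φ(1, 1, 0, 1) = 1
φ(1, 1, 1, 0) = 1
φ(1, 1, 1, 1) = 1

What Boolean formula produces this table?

There are just 3 zero rows: (0,1,0,0), (0,1,1,0), (1,0,0,1). Their minterms are ¬P·Q·¬R·¬S, ¬P·Q·R·¬S, P·¬Q·¬R·S; the OR of those covers precisely the 0-outputs, and negating it yields φ.

φ(P, Q, R, S) = (((((P' · Q) · R') · S') + (((P' · Q) · R) · S')) + (((P · Q') · R') · S))'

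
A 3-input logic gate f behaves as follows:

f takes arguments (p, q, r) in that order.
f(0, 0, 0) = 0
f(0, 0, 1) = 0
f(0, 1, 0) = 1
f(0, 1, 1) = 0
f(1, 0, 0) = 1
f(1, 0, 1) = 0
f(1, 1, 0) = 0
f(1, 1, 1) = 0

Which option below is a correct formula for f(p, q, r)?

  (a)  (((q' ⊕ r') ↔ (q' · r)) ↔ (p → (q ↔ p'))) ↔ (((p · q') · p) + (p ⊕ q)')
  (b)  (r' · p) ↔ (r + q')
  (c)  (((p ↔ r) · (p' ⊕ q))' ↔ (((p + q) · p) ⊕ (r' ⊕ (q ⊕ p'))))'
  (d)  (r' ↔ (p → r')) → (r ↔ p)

b

(a): at (0,0,0) it gives 1, but f = 0 — eliminated.
(c): at (0,1,0) it gives 0, but f = 1 — eliminated.
(d): at (0,0,0) it gives 1, but f = 0 — eliminated.
Only (b) survives; checking it on all 8 rows confirms it matches f.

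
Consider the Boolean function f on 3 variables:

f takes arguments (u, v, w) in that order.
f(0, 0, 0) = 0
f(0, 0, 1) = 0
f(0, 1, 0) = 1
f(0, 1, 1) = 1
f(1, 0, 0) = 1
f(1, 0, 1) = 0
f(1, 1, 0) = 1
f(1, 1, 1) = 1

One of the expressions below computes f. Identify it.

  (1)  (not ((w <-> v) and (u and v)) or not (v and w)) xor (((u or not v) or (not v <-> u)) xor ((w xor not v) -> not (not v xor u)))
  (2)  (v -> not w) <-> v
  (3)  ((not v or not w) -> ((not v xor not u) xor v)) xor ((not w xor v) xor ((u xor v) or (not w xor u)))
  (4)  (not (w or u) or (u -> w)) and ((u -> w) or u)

(1): at (0,0,1) it gives 1, but f = 0 — eliminated.
(2): at (0,1,1) it gives 0, but f = 1 — eliminated.
(4): at (0,0,0) it gives 1, but f = 0 — eliminated.
That leaves (3). Evaluating it on every row reproduces the table of f exactly.

3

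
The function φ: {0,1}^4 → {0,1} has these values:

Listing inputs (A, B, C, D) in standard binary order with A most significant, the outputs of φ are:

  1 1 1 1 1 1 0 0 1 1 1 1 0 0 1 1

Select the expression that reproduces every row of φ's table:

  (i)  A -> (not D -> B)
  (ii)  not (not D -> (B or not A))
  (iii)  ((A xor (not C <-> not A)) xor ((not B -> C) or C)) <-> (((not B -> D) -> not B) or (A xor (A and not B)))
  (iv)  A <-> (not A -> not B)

iii

(i): at (0,1,1,0) it gives 1, but φ = 0 — eliminated.
(ii): at (0,0,0,0) it gives 0, but φ = 1 — eliminated.
(iv): at (0,0,0,0) it gives 0, but φ = 1 — eliminated.
Only (iii) survives; checking it on all 16 rows confirms it matches φ.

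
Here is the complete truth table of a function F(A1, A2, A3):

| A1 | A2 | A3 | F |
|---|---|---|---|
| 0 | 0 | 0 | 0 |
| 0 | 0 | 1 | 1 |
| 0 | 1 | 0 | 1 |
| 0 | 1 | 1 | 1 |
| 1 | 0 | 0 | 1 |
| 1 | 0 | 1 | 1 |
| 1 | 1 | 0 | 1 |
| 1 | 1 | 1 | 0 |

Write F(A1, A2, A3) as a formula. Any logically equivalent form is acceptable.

F(A1, A2, A3) = ¬(((¬A1 ∧ ¬A2) ∧ ¬A3) ∨ ((A1 ∧ A2) ∧ A3))

F is 0 on only 2 rows — (0,0,0), (1,1,1). Writing each as a minterm (¬A1·¬A2·¬A3, A1·A2·A3) and OR-ing them characterizes exactly where F=0, so F is the negation of that disjunction.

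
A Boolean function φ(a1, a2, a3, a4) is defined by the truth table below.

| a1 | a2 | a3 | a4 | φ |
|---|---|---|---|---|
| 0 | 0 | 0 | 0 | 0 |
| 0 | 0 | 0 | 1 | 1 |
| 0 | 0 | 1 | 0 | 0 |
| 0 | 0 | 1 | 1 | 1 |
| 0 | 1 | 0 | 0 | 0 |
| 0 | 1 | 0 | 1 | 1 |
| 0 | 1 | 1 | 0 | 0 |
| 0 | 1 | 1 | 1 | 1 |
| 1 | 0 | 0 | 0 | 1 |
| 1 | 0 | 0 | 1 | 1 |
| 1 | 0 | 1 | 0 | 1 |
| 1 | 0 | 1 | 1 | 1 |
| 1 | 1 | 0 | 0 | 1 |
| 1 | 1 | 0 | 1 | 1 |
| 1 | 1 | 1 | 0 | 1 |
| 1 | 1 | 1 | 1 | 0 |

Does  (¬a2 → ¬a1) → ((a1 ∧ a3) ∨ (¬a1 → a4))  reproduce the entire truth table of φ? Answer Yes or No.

No

Test each input against both φ and the formula:
  a1=0, a2=0, a3=0, a4=0: formula gives 0, φ = 0 ✓
  a1=0, a2=0, a3=0, a4=1: formula gives 1, φ = 1 ✓
  a1=0, a2=0, a3=1, a4=0: formula gives 0, φ = 0 ✓
  a1=0, a2=0, a3=1, a4=1: formula gives 1, φ = 1 ✓
  …
  a1=1, a2=1, a3=1, a4=1: formula gives 1, but φ = 0 ✗
Row (1,1,1,1) is a counterexample, so the formula is not equivalent to φ.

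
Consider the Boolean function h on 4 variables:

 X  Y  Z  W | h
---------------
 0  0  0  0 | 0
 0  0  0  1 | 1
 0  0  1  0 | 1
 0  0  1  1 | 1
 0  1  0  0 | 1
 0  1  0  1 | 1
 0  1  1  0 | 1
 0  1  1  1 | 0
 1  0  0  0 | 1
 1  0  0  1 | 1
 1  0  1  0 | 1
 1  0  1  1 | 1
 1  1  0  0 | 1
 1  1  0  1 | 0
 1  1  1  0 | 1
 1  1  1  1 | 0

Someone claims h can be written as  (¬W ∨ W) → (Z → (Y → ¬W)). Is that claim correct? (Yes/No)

Evaluate (¬W ∨ W) → (Z → (Y → ¬W)) on each row and compare to h:
  X=0, Y=0, Z=0, W=0: formula gives 1, but h = 0 ✗
Since they disagree at (0,0,0,0), the expression is not a correct formula for h.

No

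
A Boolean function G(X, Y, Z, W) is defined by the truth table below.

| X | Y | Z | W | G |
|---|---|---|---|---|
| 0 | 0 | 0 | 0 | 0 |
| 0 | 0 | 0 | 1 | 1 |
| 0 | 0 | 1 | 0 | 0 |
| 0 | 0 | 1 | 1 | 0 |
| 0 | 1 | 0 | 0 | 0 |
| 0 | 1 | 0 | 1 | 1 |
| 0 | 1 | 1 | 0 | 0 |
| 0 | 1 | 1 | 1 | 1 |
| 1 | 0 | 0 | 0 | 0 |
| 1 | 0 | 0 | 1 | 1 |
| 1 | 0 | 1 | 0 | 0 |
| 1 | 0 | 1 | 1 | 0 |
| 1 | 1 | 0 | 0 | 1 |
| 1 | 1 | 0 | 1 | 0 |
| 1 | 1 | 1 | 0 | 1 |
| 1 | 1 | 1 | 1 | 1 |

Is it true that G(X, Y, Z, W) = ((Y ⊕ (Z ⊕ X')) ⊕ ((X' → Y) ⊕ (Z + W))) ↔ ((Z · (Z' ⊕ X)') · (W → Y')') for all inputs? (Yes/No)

Evaluate ((Y ⊕ (Z ⊕ X')) ⊕ ((X' → Y) ⊕ (Z + W))) ↔ ((Z · (Z' ⊕ X)') · (W → Y')') on each row and compare to G:
  X=0, Y=0, Z=0, W=0: formula gives 0, G = 0 ✓
  X=0, Y=0, Z=0, W=1: formula gives 1, G = 1 ✓
  X=0, Y=0, Z=1, W=0: formula gives 0, G = 0 ✓
  X=0, Y=0, Z=1, W=1: formula gives 0, G = 0 ✓
  … (the remaining 12 rows also agree.)
No disagreement on any input; they are logically equivalent.

Yes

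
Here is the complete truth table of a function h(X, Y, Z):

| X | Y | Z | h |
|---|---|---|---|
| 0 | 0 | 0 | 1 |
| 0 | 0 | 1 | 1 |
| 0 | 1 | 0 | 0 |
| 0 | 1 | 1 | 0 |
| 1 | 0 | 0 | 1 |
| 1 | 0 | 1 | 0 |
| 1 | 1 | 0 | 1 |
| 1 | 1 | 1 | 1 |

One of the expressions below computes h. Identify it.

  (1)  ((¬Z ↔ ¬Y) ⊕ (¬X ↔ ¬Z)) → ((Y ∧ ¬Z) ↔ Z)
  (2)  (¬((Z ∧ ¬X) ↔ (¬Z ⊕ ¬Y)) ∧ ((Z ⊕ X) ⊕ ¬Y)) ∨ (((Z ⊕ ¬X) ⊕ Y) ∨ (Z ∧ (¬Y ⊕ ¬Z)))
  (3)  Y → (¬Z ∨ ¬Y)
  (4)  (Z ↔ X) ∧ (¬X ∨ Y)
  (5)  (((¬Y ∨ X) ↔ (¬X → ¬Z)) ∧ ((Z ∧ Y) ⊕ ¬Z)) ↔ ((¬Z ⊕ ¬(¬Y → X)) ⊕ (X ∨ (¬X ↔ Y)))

(2): at (0,1,1) it gives 1, but h = 0 — eliminated.
(3): at (0,1,0) it gives 1, but h = 0 — eliminated.
(4): at (0,0,1) it gives 0, but h = 1 — eliminated.
(5): at (0,0,0) it gives 0, but h = 1 — eliminated.
Only (1) survives; checking it on all 8 rows confirms it matches h.

1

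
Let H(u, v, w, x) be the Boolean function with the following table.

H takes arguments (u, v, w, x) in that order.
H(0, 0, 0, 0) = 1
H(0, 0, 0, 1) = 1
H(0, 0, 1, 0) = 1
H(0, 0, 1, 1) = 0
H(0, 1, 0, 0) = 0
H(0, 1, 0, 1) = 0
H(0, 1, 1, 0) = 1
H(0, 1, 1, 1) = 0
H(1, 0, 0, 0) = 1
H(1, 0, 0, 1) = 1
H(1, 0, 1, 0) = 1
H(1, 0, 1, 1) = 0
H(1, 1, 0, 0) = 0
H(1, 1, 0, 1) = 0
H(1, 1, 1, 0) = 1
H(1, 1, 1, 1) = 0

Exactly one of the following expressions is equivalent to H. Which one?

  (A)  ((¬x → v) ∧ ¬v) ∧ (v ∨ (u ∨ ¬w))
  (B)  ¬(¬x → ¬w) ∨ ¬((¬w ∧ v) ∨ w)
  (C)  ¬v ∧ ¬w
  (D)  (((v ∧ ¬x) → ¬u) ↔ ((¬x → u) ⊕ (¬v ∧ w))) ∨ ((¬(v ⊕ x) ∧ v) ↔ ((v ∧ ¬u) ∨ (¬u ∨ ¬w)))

B

(A) fails at (0,0,0,0): the formula yields 0, H is 1.
(C) fails at (0,0,1,0): the formula yields 0, H is 1.
(D) fails at (0,0,0,0): the formula yields 0, H is 1.
(B) is the remaining candidate, and it agrees with H on all 16 inputs.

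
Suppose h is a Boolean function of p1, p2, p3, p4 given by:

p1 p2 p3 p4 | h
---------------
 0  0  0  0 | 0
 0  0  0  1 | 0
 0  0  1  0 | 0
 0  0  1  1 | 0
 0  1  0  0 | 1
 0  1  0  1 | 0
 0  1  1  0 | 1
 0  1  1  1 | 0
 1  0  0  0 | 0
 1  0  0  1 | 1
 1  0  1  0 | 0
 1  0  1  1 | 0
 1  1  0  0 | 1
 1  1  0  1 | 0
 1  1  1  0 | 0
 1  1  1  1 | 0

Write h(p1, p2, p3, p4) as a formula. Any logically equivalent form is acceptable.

h(p1, p2, p3, p4) = (((((p1' · p2) · p3') · p4') + (((p1' · p2) · p3) · p4')) + (((p1 · p2') · p3') · p4)) + (((p1 · p2) · p3') · p4')

h=1 on 4 inputs: (0,1,0,0), (0,1,1,0), (1,0,0,1), (1,1,0,0). Reading each as a conjunction of literals (¬p1·p2·¬p3·¬p4, ¬p1·p2·p3·¬p4, p1·¬p2·¬p3·p4, p1·p2·¬p3·¬p4) and taking the OR gives the canonical DNF.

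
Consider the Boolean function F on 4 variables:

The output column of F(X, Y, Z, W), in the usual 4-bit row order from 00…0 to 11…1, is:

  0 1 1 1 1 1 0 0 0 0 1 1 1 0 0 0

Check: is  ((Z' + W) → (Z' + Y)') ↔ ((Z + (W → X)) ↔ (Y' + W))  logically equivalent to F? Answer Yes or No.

Test each input against both F and the formula:
  X=0, Y=0, Z=0, W=0: formula gives 0, F = 0 ✓
  X=0, Y=0, Z=0, W=1: formula gives 1, F = 1 ✓
  X=0, Y=0, Z=1, W=0: formula gives 1, F = 1 ✓
  X=0, Y=0, Z=1, W=1: formula gives 1, F = 1 ✓
  … (the remaining 12 rows also agree.)
All 16 rows match — the expression computes F exactly.

Yes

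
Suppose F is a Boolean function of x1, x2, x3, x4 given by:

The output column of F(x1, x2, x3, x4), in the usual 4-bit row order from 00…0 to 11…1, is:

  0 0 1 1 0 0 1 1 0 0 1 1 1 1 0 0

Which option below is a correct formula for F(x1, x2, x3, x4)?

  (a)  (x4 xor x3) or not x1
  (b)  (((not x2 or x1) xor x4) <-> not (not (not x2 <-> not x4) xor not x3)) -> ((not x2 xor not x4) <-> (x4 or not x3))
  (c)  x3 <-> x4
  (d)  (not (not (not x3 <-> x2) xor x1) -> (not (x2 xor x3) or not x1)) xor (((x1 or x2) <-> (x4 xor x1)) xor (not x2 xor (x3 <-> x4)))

d

(a) disagrees with F on (0,0,0,0) (formula → 1, table → 0); rule it out.
(b) disagrees with F on (0,0,0,0) (formula → 1, table → 0); rule it out.
(c) disagrees with F on (0,0,0,0) (formula → 1, table → 0); rule it out.
That leaves (d). Evaluating it on every row reproduces the table of F exactly.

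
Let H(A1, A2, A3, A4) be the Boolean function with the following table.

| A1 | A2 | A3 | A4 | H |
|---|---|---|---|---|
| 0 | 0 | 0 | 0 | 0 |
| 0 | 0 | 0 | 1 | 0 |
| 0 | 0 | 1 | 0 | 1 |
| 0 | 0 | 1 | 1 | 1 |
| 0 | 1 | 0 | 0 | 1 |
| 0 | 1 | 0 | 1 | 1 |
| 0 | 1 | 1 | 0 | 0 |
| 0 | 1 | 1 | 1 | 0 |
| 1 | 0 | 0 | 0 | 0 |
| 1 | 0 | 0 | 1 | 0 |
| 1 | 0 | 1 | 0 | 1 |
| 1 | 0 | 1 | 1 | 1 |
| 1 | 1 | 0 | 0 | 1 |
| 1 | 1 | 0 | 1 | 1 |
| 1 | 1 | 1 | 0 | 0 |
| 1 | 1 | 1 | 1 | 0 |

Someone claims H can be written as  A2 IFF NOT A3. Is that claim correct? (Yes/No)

Check the formula against H row by row:
  A1=0, A2=0, A3=0, A4=0: formula gives 0, H = 0 ✓
  A1=0, A2=0, A3=0, A4=1: formula gives 0, H = 0 ✓
  A1=0, A2=0, A3=1, A4=0: formula gives 1, H = 1 ✓
  A1=0, A2=0, A3=1, A4=1: formula gives 1, H = 1 ✓
  … (the remaining 12 rows also agree.)
No disagreement on any input; they are logically equivalent.

Yes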